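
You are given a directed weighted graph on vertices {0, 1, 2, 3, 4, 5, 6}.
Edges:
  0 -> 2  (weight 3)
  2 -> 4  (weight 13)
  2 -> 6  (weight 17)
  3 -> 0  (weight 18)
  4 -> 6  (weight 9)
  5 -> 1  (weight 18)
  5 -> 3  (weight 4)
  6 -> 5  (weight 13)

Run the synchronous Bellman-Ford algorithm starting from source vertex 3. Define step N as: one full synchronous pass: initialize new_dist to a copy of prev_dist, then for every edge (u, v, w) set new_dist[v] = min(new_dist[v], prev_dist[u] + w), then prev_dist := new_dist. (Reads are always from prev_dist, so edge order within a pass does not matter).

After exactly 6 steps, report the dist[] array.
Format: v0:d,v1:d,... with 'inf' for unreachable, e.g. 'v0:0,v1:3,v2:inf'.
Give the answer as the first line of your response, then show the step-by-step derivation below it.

v0:18,v1:69,v2:21,v3:0,v4:34,v5:51,v6:38

step 1: dist = v0:18,v1:inf,v2:inf,v3:0,v4:inf,v5:inf,v6:inf
step 2: dist = v0:18,v1:inf,v2:21,v3:0,v4:inf,v5:inf,v6:inf
step 3: dist = v0:18,v1:inf,v2:21,v3:0,v4:34,v5:inf,v6:38
step 4: dist = v0:18,v1:inf,v2:21,v3:0,v4:34,v5:51,v6:38
step 5: dist = v0:18,v1:69,v2:21,v3:0,v4:34,v5:51,v6:38
step 6: dist = v0:18,v1:69,v2:21,v3:0,v4:34,v5:51,v6:38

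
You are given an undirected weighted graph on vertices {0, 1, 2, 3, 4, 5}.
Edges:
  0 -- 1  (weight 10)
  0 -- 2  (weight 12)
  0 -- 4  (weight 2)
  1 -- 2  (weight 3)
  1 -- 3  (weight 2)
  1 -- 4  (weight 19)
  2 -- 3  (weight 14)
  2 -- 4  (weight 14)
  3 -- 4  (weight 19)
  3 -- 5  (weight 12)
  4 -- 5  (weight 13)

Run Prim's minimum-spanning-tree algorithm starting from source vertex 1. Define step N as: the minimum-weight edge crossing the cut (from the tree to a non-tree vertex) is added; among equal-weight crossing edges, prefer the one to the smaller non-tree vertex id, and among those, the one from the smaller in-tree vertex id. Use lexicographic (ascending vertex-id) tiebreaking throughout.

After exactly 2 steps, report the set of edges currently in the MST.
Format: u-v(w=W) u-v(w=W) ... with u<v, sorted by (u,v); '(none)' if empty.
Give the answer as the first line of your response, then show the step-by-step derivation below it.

1-2(w=3) 1-3(w=2)

step 1: add edge 1-3 (w=2); MST = {1-3(w=2)}
step 2: add edge 1-2 (w=3); MST = {1-2(w=3) 1-3(w=2)}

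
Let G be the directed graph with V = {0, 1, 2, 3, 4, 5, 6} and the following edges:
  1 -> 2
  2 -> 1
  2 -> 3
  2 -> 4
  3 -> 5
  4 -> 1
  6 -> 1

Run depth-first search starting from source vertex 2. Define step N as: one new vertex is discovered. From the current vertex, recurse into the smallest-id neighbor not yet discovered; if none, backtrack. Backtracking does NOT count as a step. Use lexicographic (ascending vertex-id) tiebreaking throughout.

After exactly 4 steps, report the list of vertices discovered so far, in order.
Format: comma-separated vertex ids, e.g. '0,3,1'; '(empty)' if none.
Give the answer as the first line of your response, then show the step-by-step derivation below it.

2,1,3,5

step 1: discover 2; path=2; order=2
step 2: discover 1; path=2>1; order=2,1
step 3: discover 3; path=2>3; order=2,1,3
step 4: discover 5; path=2>3>5; order=2,1,3,5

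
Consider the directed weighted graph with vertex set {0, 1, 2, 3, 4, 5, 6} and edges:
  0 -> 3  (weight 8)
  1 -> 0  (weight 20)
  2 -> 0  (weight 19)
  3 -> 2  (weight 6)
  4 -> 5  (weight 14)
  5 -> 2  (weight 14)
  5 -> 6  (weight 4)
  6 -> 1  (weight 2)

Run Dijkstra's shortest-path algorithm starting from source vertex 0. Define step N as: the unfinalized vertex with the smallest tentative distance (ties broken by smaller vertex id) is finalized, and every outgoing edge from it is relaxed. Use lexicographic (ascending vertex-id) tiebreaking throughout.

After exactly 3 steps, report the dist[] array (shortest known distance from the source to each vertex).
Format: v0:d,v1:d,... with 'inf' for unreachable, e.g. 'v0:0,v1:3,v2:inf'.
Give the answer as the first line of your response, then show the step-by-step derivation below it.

v0:0,v1:inf,v2:14,v3:8,v4:inf,v5:inf,v6:inf

step 1: dist = v0:0,v1:inf,v2:inf,v3:8,v4:inf,v5:inf,v6:inf
step 2: dist = v0:0,v1:inf,v2:14,v3:8,v4:inf,v5:inf,v6:inf
step 3: dist = v0:0,v1:inf,v2:14,v3:8,v4:inf,v5:inf,v6:inf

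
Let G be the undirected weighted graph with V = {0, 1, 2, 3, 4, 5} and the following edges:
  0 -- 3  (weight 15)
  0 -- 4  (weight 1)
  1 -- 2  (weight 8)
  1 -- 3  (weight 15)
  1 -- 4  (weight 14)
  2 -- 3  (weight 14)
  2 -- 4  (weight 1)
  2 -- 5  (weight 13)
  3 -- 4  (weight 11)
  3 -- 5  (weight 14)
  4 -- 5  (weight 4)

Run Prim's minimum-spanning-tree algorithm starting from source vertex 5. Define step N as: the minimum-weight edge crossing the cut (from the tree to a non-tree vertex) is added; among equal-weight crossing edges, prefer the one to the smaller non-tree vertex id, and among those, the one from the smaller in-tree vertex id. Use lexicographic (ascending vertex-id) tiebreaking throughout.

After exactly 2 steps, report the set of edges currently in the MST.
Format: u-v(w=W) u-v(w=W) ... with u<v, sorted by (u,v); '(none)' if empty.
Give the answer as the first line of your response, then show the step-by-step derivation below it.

0-4(w=1) 4-5(w=4)

step 1: add edge 4-5 (w=4); MST = {4-5(w=4)}
step 2: add edge 0-4 (w=1); MST = {0-4(w=1) 4-5(w=4)}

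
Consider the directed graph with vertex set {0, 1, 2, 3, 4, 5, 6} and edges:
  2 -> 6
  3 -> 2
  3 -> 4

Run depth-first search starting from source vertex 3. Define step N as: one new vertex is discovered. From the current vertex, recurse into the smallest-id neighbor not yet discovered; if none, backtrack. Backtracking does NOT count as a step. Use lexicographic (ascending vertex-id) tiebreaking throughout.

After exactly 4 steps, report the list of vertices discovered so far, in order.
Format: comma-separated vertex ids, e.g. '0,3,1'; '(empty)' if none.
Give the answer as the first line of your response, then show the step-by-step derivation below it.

3,2,6,4

step 1: discover 3; path=3; order=3
step 2: discover 2; path=3>2; order=3,2
step 3: discover 6; path=3>2>6; order=3,2,6
step 4: discover 4; path=3>4; order=3,2,6,4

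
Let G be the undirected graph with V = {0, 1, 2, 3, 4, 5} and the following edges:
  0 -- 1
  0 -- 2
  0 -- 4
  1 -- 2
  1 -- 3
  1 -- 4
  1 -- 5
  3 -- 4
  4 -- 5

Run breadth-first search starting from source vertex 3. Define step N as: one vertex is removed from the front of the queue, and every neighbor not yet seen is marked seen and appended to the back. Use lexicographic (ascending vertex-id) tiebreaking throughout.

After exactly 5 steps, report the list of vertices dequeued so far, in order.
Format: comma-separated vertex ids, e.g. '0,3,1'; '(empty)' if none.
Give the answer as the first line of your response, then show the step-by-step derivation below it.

3,1,4,0,2

step 1: dequeue 3; queue=[1,4]; order=3
step 2: dequeue 1; queue=[4,0,2,5]; order=3,1
step 3: dequeue 4; queue=[0,2,5]; order=3,1,4
step 4: dequeue 0; queue=[2,5]; order=3,1,4,0
step 5: dequeue 2; queue=[5]; order=3,1,4,0,2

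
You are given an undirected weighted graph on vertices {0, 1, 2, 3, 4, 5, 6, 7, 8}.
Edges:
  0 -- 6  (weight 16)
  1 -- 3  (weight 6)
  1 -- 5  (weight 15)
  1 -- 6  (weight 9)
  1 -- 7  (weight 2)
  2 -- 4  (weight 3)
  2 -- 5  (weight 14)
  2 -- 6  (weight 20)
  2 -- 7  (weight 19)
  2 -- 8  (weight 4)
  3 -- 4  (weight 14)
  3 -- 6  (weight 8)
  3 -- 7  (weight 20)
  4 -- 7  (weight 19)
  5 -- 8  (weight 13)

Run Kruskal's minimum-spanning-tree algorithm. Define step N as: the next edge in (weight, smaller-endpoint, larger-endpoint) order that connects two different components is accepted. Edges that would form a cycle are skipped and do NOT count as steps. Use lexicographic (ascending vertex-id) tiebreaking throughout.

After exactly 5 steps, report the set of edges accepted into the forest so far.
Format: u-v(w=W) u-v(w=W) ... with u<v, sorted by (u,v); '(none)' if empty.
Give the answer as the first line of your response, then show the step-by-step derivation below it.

1-3(w=6) 1-7(w=2) 2-4(w=3) 2-8(w=4) 3-6(w=8)

step 1: add edge 1-7 (w=2); MST = {1-7(w=2)}
step 2: add edge 2-4 (w=3); MST = {1-7(w=2) 2-4(w=3)}
step 3: add edge 2-8 (w=4); MST = {1-7(w=2) 2-4(w=3) 2-8(w=4)}
step 4: add edge 1-3 (w=6); MST = {1-3(w=6) 1-7(w=2) 2-4(w=3) 2-8(w=4)}
step 5: add edge 3-6 (w=8); MST = {1-3(w=6) 1-7(w=2) 2-4(w=3) 2-8(w=4) 3-6(w=8)}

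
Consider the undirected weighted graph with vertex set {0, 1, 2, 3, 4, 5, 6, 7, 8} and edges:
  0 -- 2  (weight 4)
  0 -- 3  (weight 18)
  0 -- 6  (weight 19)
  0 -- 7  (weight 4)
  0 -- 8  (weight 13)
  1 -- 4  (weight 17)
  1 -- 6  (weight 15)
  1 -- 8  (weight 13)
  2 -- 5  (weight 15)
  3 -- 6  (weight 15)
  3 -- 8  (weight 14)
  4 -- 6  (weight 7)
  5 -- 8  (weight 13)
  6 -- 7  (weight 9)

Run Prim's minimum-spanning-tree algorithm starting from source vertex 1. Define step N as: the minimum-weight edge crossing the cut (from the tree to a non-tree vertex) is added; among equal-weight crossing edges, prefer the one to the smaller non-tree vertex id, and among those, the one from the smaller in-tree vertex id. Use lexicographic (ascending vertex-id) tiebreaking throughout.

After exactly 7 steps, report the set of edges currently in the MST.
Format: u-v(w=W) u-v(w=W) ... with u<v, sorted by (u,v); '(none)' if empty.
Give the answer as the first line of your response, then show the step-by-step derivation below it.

0-2(w=4) 0-7(w=4) 0-8(w=13) 1-8(w=13) 4-6(w=7) 5-8(w=13) 6-7(w=9)

step 1: add edge 1-8 (w=13); MST = {1-8(w=13)}
step 2: add edge 0-8 (w=13); MST = {0-8(w=13) 1-8(w=13)}
step 3: add edge 0-2 (w=4); MST = {0-2(w=4) 0-8(w=13) 1-8(w=13)}
step 4: add edge 0-7 (w=4); MST = {0-2(w=4) 0-7(w=4) 0-8(w=13) 1-8(w=13)}
step 5: add edge 6-7 (w=9); MST = {0-2(w=4) 0-7(w=4) 0-8(w=13) 1-8(w=13) 6-7(w=9)}
step 6: add edge 4-6 (w=7); MST = {0-2(w=4) 0-7(w=4) 0-8(w=13) 1-8(w=13) 4-6(w=7) 6-7(w=9)}
step 7: add edge 5-8 (w=13); MST = {0-2(w=4) 0-7(w=4) 0-8(w=13) 1-8(w=13) 4-6(w=7) 5-8(w=13) 6-7(w=9)}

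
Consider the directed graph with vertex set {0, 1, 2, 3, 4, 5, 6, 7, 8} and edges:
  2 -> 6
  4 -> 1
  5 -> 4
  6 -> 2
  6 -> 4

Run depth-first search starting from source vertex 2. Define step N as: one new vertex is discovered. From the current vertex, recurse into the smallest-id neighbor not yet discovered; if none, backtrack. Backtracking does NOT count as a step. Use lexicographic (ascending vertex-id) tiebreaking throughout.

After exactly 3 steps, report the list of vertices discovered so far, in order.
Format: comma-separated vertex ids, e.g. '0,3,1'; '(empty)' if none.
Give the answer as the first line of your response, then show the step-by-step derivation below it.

2,6,4

step 1: discover 2; path=2; order=2
step 2: discover 6; path=2>6; order=2,6
step 3: discover 4; path=2>6>4; order=2,6,4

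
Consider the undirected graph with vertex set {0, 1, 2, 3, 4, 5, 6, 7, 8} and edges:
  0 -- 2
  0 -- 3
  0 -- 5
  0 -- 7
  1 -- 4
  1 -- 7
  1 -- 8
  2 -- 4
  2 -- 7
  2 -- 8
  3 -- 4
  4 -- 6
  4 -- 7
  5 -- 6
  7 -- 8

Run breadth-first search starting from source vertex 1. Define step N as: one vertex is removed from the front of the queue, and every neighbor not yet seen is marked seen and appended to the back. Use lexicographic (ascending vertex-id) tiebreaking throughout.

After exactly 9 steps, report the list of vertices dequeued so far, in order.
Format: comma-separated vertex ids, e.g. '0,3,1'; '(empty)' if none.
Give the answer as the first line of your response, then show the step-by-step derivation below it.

1,4,7,8,2,3,6,0,5

step 1: dequeue 1; queue=[4,7,8]; order=1
step 2: dequeue 4; queue=[7,8,2,3,6]; order=1,4
step 3: dequeue 7; queue=[8,2,3,6,0]; order=1,4,7
step 4: dequeue 8; queue=[2,3,6,0]; order=1,4,7,8
step 5: dequeue 2; queue=[3,6,0]; order=1,4,7,8,2
step 6: dequeue 3; queue=[6,0]; order=1,4,7,8,2,3
step 7: dequeue 6; queue=[0,5]; order=1,4,7,8,2,3,6
step 8: dequeue 0; queue=[5]; order=1,4,7,8,2,3,6,0
step 9: dequeue 5; queue=[(empty)]; order=1,4,7,8,2,3,6,0,5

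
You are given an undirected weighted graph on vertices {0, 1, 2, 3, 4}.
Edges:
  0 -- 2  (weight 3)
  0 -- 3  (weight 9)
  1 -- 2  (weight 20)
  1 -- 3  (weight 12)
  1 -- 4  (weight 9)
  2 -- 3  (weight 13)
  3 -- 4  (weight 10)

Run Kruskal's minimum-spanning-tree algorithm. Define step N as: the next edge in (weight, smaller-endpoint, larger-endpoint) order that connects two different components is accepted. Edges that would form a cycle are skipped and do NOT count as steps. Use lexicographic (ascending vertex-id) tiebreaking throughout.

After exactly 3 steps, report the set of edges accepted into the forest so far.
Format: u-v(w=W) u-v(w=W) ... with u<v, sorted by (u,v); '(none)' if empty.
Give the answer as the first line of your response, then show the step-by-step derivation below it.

0-2(w=3) 0-3(w=9) 1-4(w=9)

step 1: add edge 0-2 (w=3); MST = {0-2(w=3)}
step 2: add edge 0-3 (w=9); MST = {0-2(w=3) 0-3(w=9)}
step 3: add edge 1-4 (w=9); MST = {0-2(w=3) 0-3(w=9) 1-4(w=9)}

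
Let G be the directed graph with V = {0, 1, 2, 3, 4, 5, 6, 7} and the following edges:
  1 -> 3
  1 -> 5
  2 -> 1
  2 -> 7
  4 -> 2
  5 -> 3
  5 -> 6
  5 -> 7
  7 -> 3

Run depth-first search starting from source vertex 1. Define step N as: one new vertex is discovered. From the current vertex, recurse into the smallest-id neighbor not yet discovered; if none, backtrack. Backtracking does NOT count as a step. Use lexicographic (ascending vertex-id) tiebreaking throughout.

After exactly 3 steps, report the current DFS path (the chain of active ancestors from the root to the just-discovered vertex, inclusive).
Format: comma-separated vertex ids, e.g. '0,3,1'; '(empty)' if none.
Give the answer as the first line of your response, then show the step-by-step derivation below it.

1,5

step 1: discover 1; path=1; order=1
step 2: discover 3; path=1>3; order=1,3
step 3: discover 5; path=1>5; order=1,3,5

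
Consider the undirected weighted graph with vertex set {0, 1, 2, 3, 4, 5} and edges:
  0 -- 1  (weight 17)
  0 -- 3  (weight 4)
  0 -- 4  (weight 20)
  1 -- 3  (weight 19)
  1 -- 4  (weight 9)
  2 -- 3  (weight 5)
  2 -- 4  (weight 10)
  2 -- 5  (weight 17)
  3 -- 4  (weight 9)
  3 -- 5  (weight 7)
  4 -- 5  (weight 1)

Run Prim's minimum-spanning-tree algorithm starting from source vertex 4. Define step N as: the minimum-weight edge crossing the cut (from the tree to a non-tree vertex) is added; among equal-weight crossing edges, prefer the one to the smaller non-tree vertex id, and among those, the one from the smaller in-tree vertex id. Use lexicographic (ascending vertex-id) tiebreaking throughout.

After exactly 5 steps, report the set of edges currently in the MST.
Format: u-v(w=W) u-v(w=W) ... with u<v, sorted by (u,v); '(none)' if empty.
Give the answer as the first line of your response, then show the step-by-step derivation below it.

0-3(w=4) 1-4(w=9) 2-3(w=5) 3-5(w=7) 4-5(w=1)

step 1: add edge 4-5 (w=1); MST = {4-5(w=1)}
step 2: add edge 3-5 (w=7); MST = {3-5(w=7) 4-5(w=1)}
step 3: add edge 0-3 (w=4); MST = {0-3(w=4) 3-5(w=7) 4-5(w=1)}
step 4: add edge 2-3 (w=5); MST = {0-3(w=4) 2-3(w=5) 3-5(w=7) 4-5(w=1)}
step 5: add edge 1-4 (w=9); MST = {0-3(w=4) 1-4(w=9) 2-3(w=5) 3-5(w=7) 4-5(w=1)}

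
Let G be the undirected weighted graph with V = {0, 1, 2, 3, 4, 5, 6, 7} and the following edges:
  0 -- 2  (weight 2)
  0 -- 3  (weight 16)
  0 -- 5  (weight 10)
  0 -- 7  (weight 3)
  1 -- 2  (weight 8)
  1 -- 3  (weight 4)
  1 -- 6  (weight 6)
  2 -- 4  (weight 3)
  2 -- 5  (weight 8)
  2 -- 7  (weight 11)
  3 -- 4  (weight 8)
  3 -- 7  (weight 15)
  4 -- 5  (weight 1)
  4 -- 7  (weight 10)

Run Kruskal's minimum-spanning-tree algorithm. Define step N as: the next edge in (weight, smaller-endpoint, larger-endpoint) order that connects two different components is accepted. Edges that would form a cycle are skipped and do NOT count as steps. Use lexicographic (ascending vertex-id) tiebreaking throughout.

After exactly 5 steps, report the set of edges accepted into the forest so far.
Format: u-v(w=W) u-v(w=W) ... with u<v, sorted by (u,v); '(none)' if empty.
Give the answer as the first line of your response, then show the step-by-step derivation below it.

0-2(w=2) 0-7(w=3) 1-3(w=4) 2-4(w=3) 4-5(w=1)

step 1: add edge 4-5 (w=1); MST = {4-5(w=1)}
step 2: add edge 0-2 (w=2); MST = {0-2(w=2) 4-5(w=1)}
step 3: add edge 0-7 (w=3); MST = {0-2(w=2) 0-7(w=3) 4-5(w=1)}
step 4: add edge 2-4 (w=3); MST = {0-2(w=2) 0-7(w=3) 2-4(w=3) 4-5(w=1)}
step 5: add edge 1-3 (w=4); MST = {0-2(w=2) 0-7(w=3) 1-3(w=4) 2-4(w=3) 4-5(w=1)}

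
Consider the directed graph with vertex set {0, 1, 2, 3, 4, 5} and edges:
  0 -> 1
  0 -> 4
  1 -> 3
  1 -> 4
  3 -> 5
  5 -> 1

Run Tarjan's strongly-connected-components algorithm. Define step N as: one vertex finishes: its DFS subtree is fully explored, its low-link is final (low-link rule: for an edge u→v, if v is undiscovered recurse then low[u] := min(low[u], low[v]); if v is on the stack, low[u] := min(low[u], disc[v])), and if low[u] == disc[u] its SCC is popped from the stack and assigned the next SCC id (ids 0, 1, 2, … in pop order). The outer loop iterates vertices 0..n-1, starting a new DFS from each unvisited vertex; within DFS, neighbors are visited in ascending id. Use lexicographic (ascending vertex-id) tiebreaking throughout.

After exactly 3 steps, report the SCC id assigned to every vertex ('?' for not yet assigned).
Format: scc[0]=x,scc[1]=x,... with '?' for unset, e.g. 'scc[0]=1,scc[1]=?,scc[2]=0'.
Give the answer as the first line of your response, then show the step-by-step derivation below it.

scc[0]=?,scc[1]=?,scc[2]=?,scc[3]=?,scc[4]=0,scc[5]=?

step 1: low=(low[0]=0,low[1]=1,low[2]=?,low[3]=2,low[4]=?,low[5]=1); scc=(scc[0]=?,scc[1]=?,scc[2]=?,scc[3]=?,scc[4]=?,scc[5]=?)
step 2: low=(low[0]=0,low[1]=1,low[2]=?,low[3]=1,low[4]=?,low[5]=1); scc=(scc[0]=?,scc[1]=?,scc[2]=?,scc[3]=?,scc[4]=?,scc[5]=?)
step 3: low=(low[0]=0,low[1]=1,low[2]=?,low[3]=1,low[4]=4,low[5]=1); scc=(scc[0]=?,scc[1]=?,scc[2]=?,scc[3]=?,scc[4]=0,scc[5]=?)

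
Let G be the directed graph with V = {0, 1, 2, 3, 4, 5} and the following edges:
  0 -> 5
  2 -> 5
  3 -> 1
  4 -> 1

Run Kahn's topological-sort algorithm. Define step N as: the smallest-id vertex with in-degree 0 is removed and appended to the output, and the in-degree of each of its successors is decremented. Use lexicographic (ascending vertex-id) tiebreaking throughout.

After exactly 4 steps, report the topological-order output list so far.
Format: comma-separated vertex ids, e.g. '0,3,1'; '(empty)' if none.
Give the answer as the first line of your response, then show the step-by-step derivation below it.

0,2,3,4

step 1: output 0; order=[0]; indeg=(0,2,0,0,0,1)
step 2: output 2; order=[0,2]; indeg=(0,2,0,0,0,0)
step 3: output 3; order=[0,2,3]; indeg=(0,1,0,0,0,0)
step 4: output 4; order=[0,2,3,4]; indeg=(0,0,0,0,0,0)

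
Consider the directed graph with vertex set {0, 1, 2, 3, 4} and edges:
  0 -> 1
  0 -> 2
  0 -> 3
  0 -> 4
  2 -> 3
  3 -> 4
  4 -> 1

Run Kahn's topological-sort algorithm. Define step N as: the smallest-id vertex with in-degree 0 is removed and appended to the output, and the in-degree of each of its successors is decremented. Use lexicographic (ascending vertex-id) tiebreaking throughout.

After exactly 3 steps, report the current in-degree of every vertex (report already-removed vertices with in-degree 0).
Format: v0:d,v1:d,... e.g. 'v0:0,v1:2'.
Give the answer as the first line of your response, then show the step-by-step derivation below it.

v0:0,v1:1,v2:0,v3:0,v4:0

step 1: output 0; order=[0]; indeg=(0,1,0,1,1)
step 2: output 2; order=[0,2]; indeg=(0,1,0,0,1)
step 3: output 3; order=[0,2,3]; indeg=(0,1,0,0,0)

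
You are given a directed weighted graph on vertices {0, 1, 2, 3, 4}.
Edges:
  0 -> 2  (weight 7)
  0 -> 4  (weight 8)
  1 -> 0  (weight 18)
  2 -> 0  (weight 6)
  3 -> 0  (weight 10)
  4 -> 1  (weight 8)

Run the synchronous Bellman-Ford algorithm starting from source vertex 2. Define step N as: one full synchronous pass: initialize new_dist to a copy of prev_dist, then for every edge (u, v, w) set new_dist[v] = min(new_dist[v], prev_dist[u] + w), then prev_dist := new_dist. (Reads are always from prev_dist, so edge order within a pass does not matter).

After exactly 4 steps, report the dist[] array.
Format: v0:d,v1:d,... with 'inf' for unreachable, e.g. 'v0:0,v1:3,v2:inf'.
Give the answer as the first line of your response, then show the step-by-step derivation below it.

v0:6,v1:22,v2:0,v3:inf,v4:14

step 1: dist = v0:6,v1:inf,v2:0,v3:inf,v4:inf
step 2: dist = v0:6,v1:inf,v2:0,v3:inf,v4:14
step 3: dist = v0:6,v1:22,v2:0,v3:inf,v4:14
step 4: dist = v0:6,v1:22,v2:0,v3:inf,v4:14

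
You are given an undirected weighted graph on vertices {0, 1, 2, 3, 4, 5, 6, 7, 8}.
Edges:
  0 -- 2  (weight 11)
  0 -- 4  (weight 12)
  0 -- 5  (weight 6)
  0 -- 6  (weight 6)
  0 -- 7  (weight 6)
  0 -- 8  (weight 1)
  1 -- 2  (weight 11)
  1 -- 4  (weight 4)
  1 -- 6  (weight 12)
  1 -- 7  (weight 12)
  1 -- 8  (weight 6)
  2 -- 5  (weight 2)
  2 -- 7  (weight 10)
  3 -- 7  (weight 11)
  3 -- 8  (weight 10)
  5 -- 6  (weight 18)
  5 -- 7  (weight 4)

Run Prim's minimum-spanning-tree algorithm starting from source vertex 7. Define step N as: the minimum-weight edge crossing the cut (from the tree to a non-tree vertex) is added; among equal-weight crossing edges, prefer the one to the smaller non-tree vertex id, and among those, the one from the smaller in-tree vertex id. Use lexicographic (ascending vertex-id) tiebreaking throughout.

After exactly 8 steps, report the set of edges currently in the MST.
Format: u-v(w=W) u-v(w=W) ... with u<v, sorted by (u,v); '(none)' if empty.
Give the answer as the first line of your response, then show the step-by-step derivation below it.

0-5(w=6) 0-6(w=6) 0-8(w=1) 1-4(w=4) 1-8(w=6) 2-5(w=2) 3-8(w=10) 5-7(w=4)

step 1: add edge 5-7 (w=4); MST = {5-7(w=4)}
step 2: add edge 2-5 (w=2); MST = {2-5(w=2) 5-7(w=4)}
step 3: add edge 0-5 (w=6); MST = {0-5(w=6) 2-5(w=2) 5-7(w=4)}
step 4: add edge 0-8 (w=1); MST = {0-5(w=6) 0-8(w=1) 2-5(w=2) 5-7(w=4)}
step 5: add edge 1-8 (w=6); MST = {0-5(w=6) 0-8(w=1) 1-8(w=6) 2-5(w=2) 5-7(w=4)}
step 6: add edge 1-4 (w=4); MST = {0-5(w=6) 0-8(w=1) 1-4(w=4) 1-8(w=6) 2-5(w=2) 5-7(w=4)}
step 7: add edge 0-6 (w=6); MST = {0-5(w=6) 0-6(w=6) 0-8(w=1) 1-4(w=4) 1-8(w=6) 2-5(w=2) 5-7(w=4)}
step 8: add edge 3-8 (w=10); MST = {0-5(w=6) 0-6(w=6) 0-8(w=1) 1-4(w=4) 1-8(w=6) 2-5(w=2) 3-8(w=10) 5-7(w=4)}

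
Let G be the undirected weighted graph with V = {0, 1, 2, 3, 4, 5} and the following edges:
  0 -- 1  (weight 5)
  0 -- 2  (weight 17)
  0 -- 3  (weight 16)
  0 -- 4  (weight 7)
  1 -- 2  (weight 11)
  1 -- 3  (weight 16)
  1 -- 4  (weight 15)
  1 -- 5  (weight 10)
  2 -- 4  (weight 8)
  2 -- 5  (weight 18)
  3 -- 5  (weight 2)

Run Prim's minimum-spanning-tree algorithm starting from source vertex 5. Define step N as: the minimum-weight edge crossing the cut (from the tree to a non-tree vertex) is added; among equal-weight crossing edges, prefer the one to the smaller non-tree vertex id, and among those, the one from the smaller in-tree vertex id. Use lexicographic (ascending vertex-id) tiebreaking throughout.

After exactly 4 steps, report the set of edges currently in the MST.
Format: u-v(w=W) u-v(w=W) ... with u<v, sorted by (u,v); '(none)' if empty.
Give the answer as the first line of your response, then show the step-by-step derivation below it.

0-1(w=5) 0-4(w=7) 1-5(w=10) 3-5(w=2)

step 1: add edge 3-5 (w=2); MST = {3-5(w=2)}
step 2: add edge 1-5 (w=10); MST = {1-5(w=10) 3-5(w=2)}
step 3: add edge 0-1 (w=5); MST = {0-1(w=5) 1-5(w=10) 3-5(w=2)}
step 4: add edge 0-4 (w=7); MST = {0-1(w=5) 0-4(w=7) 1-5(w=10) 3-5(w=2)}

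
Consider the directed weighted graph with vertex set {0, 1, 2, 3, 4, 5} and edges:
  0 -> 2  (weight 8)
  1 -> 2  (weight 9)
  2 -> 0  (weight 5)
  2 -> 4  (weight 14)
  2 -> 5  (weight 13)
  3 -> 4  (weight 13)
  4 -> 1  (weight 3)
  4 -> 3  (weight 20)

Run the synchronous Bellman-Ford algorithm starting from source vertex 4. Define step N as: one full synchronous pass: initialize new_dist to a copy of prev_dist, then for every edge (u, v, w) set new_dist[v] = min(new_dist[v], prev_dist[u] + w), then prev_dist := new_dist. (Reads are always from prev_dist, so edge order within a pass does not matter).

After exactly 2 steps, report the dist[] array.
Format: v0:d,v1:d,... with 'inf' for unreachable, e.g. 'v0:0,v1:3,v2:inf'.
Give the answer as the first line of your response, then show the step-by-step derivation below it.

v0:inf,v1:3,v2:12,v3:20,v4:0,v5:inf

step 1: dist = v0:inf,v1:3,v2:inf,v3:20,v4:0,v5:inf
step 2: dist = v0:inf,v1:3,v2:12,v3:20,v4:0,v5:inf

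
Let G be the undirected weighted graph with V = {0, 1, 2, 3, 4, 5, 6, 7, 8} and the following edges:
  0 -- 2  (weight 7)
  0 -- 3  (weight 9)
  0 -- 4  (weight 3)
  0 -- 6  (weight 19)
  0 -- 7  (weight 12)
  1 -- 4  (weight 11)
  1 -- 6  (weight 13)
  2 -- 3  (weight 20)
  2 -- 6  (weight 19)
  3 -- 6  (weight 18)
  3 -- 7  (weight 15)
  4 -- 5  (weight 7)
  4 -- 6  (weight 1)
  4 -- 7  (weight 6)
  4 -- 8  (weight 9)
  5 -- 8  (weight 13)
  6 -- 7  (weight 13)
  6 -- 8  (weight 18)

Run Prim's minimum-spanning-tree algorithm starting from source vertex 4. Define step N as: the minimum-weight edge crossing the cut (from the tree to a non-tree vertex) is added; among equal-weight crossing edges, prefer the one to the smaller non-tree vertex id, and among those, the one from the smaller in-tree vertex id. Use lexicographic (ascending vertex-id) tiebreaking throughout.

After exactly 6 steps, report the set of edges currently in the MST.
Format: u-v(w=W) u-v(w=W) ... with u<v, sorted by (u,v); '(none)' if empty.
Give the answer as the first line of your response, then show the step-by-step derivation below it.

0-2(w=7) 0-3(w=9) 0-4(w=3) 4-5(w=7) 4-6(w=1) 4-7(w=6)

step 1: add edge 4-6 (w=1); MST = {4-6(w=1)}
step 2: add edge 0-4 (w=3); MST = {0-4(w=3) 4-6(w=1)}
step 3: add edge 4-7 (w=6); MST = {0-4(w=3) 4-6(w=1) 4-7(w=6)}
step 4: add edge 0-2 (w=7); MST = {0-2(w=7) 0-4(w=3) 4-6(w=1) 4-7(w=6)}
step 5: add edge 4-5 (w=7); MST = {0-2(w=7) 0-4(w=3) 4-5(w=7) 4-6(w=1) 4-7(w=6)}
step 6: add edge 0-3 (w=9); MST = {0-2(w=7) 0-3(w=9) 0-4(w=3) 4-5(w=7) 4-6(w=1) 4-7(w=6)}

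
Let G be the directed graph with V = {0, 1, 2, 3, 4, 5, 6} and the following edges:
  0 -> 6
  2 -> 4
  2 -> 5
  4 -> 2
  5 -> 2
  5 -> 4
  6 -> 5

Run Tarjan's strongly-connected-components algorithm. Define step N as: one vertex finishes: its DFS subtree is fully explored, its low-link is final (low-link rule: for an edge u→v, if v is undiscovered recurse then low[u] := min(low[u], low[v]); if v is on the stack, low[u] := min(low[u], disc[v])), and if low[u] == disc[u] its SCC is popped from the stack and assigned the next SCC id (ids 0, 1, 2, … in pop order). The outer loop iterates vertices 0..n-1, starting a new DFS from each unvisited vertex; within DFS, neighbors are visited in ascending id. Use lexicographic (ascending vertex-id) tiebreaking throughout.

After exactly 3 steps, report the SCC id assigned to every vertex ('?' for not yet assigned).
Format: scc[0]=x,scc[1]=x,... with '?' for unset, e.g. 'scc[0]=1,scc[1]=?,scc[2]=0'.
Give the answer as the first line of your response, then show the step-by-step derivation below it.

scc[0]=?,scc[1]=?,scc[2]=0,scc[3]=?,scc[4]=0,scc[5]=0,scc[6]=?

step 1: low=(low[0]=0,low[1]=?,low[2]=3,low[3]=?,low[4]=3,low[5]=2,low[6]=1); scc=(scc[0]=?,scc[1]=?,scc[2]=?,scc[3]=?,scc[4]=?,scc[5]=?,scc[6]=?)
step 2: low=(low[0]=0,low[1]=?,low[2]=2,low[3]=?,low[4]=3,low[5]=2,low[6]=1); scc=(scc[0]=?,scc[1]=?,scc[2]=?,scc[3]=?,scc[4]=?,scc[5]=?,scc[6]=?)
step 3: low=(low[0]=0,low[1]=?,low[2]=2,low[3]=?,low[4]=3,low[5]=2,low[6]=1); scc=(scc[0]=?,scc[1]=?,scc[2]=0,scc[3]=?,scc[4]=0,scc[5]=0,scc[6]=?)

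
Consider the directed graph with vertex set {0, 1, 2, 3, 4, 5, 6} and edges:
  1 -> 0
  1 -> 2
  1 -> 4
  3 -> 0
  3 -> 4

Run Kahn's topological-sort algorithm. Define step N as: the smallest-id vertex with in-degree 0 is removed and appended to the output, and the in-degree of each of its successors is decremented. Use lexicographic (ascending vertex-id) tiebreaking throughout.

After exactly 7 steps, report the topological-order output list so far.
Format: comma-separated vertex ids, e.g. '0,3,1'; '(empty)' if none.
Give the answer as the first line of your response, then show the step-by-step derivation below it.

1,2,3,0,4,5,6

step 1: output 1; order=[1]; indeg=(1,0,0,0,1,0,0)
step 2: output 2; order=[1,2]; indeg=(1,0,0,0,1,0,0)
step 3: output 3; order=[1,2,3]; indeg=(0,0,0,0,0,0,0)
step 4: output 0; order=[1,2,3,0]; indeg=(0,0,0,0,0,0,0)
step 5: output 4; order=[1,2,3,0,4]; indeg=(0,0,0,0,0,0,0)
step 6: output 5; order=[1,2,3,0,4,5]; indeg=(0,0,0,0,0,0,0)
step 7: output 6; order=[1,2,3,0,4,5,6]; indeg=(0,0,0,0,0,0,0)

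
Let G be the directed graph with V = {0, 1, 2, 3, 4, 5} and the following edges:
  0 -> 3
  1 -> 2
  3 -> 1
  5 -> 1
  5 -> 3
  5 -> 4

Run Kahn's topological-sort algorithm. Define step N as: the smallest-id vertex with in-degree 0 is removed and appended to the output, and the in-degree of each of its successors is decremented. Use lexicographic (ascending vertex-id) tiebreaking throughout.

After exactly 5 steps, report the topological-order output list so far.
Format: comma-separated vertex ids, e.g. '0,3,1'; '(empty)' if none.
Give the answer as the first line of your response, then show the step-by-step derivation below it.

0,5,3,1,2

step 1: output 0; order=[0]; indeg=(0,2,1,1,1,0)
step 2: output 5; order=[0,5]; indeg=(0,1,1,0,0,0)
step 3: output 3; order=[0,5,3]; indeg=(0,0,1,0,0,0)
step 4: output 1; order=[0,5,3,1]; indeg=(0,0,0,0,0,0)
step 5: output 2; order=[0,5,3,1,2]; indeg=(0,0,0,0,0,0)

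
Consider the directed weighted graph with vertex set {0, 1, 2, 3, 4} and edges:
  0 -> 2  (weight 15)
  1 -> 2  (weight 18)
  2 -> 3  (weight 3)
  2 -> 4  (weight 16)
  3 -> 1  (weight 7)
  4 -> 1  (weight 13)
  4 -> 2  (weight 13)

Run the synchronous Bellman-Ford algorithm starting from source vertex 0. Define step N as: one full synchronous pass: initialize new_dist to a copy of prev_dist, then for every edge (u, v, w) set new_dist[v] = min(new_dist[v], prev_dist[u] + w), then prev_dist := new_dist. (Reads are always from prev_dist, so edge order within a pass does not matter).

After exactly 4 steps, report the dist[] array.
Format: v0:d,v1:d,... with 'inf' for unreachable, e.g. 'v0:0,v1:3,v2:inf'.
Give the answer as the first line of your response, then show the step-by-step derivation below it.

v0:0,v1:25,v2:15,v3:18,v4:31

step 1: dist = v0:0,v1:inf,v2:15,v3:inf,v4:inf
step 2: dist = v0:0,v1:inf,v2:15,v3:18,v4:31
step 3: dist = v0:0,v1:25,v2:15,v3:18,v4:31
step 4: dist = v0:0,v1:25,v2:15,v3:18,v4:31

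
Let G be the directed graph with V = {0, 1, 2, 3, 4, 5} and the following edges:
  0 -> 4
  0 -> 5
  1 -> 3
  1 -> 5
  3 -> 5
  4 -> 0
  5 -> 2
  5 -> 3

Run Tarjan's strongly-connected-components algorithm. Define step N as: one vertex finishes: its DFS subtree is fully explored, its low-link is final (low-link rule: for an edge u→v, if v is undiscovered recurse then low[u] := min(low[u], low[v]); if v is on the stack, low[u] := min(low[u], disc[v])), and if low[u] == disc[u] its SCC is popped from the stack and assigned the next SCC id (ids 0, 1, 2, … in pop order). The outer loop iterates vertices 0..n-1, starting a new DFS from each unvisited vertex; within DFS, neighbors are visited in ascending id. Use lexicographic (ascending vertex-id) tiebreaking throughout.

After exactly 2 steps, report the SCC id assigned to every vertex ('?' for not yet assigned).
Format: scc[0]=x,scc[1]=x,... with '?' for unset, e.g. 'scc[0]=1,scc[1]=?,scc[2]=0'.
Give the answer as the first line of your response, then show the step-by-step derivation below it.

scc[0]=?,scc[1]=?,scc[2]=0,scc[3]=?,scc[4]=?,scc[5]=?

step 1: low=(low[0]=0,low[1]=?,low[2]=?,low[3]=?,low[4]=0,low[5]=?); scc=(scc[0]=?,scc[1]=?,scc[2]=?,scc[3]=?,scc[4]=?,scc[5]=?)
step 2: low=(low[0]=0,low[1]=?,low[2]=3,low[3]=?,low[4]=0,low[5]=2); scc=(scc[0]=?,scc[1]=?,scc[2]=0,scc[3]=?,scc[4]=?,scc[5]=?)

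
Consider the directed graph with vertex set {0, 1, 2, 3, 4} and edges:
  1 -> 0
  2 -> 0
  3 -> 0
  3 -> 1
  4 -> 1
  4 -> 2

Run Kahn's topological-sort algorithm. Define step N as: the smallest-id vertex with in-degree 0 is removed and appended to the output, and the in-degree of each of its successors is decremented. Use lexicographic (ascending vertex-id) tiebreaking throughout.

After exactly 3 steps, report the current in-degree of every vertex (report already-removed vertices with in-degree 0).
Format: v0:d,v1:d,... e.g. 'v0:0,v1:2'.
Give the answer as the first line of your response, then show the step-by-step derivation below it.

v0:1,v1:0,v2:0,v3:0,v4:0

step 1: output 3; order=[3]; indeg=(2,1,1,0,0)
step 2: output 4; order=[3,4]; indeg=(2,0,0,0,0)
step 3: output 1; order=[3,4,1]; indeg=(1,0,0,0,0)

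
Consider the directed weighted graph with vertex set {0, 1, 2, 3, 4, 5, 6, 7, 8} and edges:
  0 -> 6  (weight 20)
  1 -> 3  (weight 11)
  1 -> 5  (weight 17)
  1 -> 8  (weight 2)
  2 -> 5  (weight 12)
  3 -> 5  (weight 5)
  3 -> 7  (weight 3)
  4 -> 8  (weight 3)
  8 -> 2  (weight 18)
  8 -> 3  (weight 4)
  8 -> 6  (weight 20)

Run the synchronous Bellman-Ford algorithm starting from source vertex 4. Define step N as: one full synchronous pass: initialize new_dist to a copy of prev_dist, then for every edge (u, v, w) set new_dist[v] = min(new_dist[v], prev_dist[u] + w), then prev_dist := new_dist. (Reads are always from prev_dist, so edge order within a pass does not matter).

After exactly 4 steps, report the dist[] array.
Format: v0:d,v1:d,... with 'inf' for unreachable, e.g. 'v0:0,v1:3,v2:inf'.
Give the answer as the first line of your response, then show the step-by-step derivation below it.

v0:inf,v1:inf,v2:21,v3:7,v4:0,v5:12,v6:23,v7:10,v8:3

step 1: dist = v0:inf,v1:inf,v2:inf,v3:inf,v4:0,v5:inf,v6:inf,v7:inf,v8:3
step 2: dist = v0:inf,v1:inf,v2:21,v3:7,v4:0,v5:inf,v6:23,v7:inf,v8:3
step 3: dist = v0:inf,v1:inf,v2:21,v3:7,v4:0,v5:12,v6:23,v7:10,v8:3
step 4: dist = v0:inf,v1:inf,v2:21,v3:7,v4:0,v5:12,v6:23,v7:10,v8:3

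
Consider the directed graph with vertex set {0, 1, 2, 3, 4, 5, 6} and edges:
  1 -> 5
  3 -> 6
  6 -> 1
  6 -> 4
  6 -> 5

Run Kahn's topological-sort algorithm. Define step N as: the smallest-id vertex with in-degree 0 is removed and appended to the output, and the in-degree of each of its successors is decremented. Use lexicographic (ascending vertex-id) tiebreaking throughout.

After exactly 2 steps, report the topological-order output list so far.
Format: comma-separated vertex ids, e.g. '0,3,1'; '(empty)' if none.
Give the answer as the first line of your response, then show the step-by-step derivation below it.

0,2

step 1: output 0; order=[0]; indeg=(0,1,0,0,1,2,1)
step 2: output 2; order=[0,2]; indeg=(0,1,0,0,1,2,1)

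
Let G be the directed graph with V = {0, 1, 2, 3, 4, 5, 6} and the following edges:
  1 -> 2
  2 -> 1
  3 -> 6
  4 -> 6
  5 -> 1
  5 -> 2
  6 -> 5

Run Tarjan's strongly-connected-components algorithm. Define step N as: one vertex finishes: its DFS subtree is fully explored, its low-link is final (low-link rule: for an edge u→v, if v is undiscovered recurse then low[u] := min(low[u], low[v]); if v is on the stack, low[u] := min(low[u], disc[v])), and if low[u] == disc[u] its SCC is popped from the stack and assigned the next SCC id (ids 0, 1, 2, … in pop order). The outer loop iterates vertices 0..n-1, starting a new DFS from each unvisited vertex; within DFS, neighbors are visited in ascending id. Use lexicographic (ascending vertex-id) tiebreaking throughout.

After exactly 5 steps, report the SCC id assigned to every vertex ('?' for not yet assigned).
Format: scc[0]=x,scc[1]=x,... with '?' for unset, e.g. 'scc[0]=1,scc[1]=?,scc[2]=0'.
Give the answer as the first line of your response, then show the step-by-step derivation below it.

scc[0]=0,scc[1]=1,scc[2]=1,scc[3]=?,scc[4]=?,scc[5]=2,scc[6]=3

step 1: low=(low[0]=0,low[1]=?,low[2]=?,low[3]=?,low[4]=?,low[5]=?,low[6]=?); scc=(scc[0]=0,scc[1]=?,scc[2]=?,scc[3]=?,scc[4]=?,scc[5]=?,scc[6]=?)
step 2: low=(low[0]=0,low[1]=1,low[2]=1,low[3]=?,low[4]=?,low[5]=?,low[6]=?); scc=(scc[0]=0,scc[1]=?,scc[2]=?,scc[3]=?,scc[4]=?,scc[5]=?,scc[6]=?)
step 3: low=(low[0]=0,low[1]=1,low[2]=1,low[3]=?,low[4]=?,low[5]=?,low[6]=?); scc=(scc[0]=0,scc[1]=1,scc[2]=1,scc[3]=?,scc[4]=?,scc[5]=?,scc[6]=?)
step 4: low=(low[0]=0,low[1]=1,low[2]=1,low[3]=3,low[4]=?,low[5]=5,low[6]=4); scc=(scc[0]=0,scc[1]=1,scc[2]=1,scc[3]=?,scc[4]=?,scc[5]=2,scc[6]=?)
step 5: low=(low[0]=0,low[1]=1,low[2]=1,low[3]=3,low[4]=?,low[5]=5,low[6]=4); scc=(scc[0]=0,scc[1]=1,scc[2]=1,scc[3]=?,scc[4]=?,scc[5]=2,scc[6]=3)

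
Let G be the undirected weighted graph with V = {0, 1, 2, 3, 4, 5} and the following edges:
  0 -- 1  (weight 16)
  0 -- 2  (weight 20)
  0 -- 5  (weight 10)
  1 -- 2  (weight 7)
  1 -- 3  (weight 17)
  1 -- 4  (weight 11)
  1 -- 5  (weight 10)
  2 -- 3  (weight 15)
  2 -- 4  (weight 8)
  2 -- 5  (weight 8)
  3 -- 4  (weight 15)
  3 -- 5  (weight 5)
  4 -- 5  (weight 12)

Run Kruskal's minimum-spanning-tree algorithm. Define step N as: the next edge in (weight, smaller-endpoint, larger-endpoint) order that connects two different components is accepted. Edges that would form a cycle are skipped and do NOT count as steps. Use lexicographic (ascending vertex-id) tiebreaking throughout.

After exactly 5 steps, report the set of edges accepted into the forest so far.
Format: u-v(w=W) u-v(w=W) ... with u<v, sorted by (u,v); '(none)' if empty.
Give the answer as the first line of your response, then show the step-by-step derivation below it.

0-5(w=10) 1-2(w=7) 2-4(w=8) 2-5(w=8) 3-5(w=5)

step 1: add edge 3-5 (w=5); MST = {3-5(w=5)}
step 2: add edge 1-2 (w=7); MST = {1-2(w=7) 3-5(w=5)}
step 3: add edge 2-4 (w=8); MST = {1-2(w=7) 2-4(w=8) 3-5(w=5)}
step 4: add edge 2-5 (w=8); MST = {1-2(w=7) 2-4(w=8) 2-5(w=8) 3-5(w=5)}
step 5: add edge 0-5 (w=10); MST = {0-5(w=10) 1-2(w=7) 2-4(w=8) 2-5(w=8) 3-5(w=5)}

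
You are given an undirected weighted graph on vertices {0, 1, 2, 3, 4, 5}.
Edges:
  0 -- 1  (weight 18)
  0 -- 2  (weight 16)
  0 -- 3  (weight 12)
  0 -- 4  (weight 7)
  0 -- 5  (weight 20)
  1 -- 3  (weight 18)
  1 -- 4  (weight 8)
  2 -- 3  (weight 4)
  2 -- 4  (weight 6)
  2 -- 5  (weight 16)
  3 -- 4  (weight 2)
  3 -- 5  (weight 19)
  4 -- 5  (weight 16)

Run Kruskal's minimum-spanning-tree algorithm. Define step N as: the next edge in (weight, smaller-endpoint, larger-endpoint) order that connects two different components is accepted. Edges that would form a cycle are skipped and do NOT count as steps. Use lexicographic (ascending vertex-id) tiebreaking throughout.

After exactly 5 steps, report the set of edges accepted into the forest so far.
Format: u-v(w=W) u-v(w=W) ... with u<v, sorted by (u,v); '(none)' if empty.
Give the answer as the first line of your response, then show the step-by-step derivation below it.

0-4(w=7) 1-4(w=8) 2-3(w=4) 2-5(w=16) 3-4(w=2)

step 1: add edge 3-4 (w=2); MST = {3-4(w=2)}
step 2: add edge 2-3 (w=4); MST = {2-3(w=4) 3-4(w=2)}
step 3: add edge 0-4 (w=7); MST = {0-4(w=7) 2-3(w=4) 3-4(w=2)}
step 4: add edge 1-4 (w=8); MST = {0-4(w=7) 1-4(w=8) 2-3(w=4) 3-4(w=2)}
step 5: add edge 2-5 (w=16); MST = {0-4(w=7) 1-4(w=8) 2-3(w=4) 2-5(w=16) 3-4(w=2)}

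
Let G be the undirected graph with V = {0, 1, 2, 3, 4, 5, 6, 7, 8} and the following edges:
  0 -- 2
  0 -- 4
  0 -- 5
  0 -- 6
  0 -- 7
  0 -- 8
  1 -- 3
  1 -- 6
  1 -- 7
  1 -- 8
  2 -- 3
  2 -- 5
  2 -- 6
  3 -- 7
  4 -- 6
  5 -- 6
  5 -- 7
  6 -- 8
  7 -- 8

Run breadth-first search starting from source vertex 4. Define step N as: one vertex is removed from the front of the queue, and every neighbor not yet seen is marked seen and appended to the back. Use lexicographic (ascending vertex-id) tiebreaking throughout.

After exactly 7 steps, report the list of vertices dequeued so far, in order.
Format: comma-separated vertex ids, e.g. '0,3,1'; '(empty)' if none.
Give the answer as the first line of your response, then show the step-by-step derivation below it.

4,0,6,2,5,7,8

step 1: dequeue 4; queue=[0,6]; order=4
step 2: dequeue 0; queue=[6,2,5,7,8]; order=4,0
step 3: dequeue 6; queue=[2,5,7,8,1]; order=4,0,6
step 4: dequeue 2; queue=[5,7,8,1,3]; order=4,0,6,2
step 5: dequeue 5; queue=[7,8,1,3]; order=4,0,6,2,5
step 6: dequeue 7; queue=[8,1,3]; order=4,0,6,2,5,7
step 7: dequeue 8; queue=[1,3]; order=4,0,6,2,5,7,8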